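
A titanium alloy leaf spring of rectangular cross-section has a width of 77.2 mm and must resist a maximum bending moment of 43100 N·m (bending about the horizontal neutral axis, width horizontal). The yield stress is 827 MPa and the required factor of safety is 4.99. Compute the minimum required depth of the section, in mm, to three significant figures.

h = 142 mm

σ_allow = 827/4.99 = 165.7 MPa.
For a rectangular section σ = 6M/(bh²), so h² = 6M/(b σ_allow) = 6×4.3100×10^7/(77.2×165.7) = 20210 mm².
h = 142.2 mm.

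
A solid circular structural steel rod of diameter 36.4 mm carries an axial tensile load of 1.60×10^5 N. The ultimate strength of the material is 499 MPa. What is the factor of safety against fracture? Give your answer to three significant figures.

n = 3.25

A = πd²/4 = 1041 mm².
σ = F/A = 160000/1041 = 153.8 MPa.
n = 499/153.8 = 3.245.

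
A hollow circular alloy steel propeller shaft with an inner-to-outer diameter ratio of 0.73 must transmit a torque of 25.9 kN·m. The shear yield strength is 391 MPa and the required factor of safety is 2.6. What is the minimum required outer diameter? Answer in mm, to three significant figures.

d_o = 107 mm

τ_allow = 391/2.6 = 150.4 MPa.
For a hollow shaft τ = 16T/[πd_o³(1−k⁴)] with k = 0.73, so 1−k⁴ = 0.7160.
d_o³ = 16T/[π τ_allow (1−k⁴)] = 16×2.5900×10^7/(π×150.4×0.7160) = 1.225×10^6 mm³.
d_o = 107.0 mm.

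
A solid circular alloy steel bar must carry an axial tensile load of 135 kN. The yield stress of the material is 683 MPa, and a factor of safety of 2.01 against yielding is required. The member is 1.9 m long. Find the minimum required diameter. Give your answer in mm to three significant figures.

Allowable stress σ_allow = 683/2.01 = 339.8 MPa.
Required area A = F/σ_allow = 135000/339.8 = 397.3 mm².
A = πd²/4 → d = √(4A/π) = 22.49 mm.

d = 22.5 mm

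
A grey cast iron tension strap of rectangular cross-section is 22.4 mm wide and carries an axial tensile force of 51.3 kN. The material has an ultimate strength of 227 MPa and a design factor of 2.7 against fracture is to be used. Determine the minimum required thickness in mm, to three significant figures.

t = 27.2 mm

σ_allow = 227/2.7 = 84.07 MPa.
Required area A = F/σ_allow = 51300/84.07 = 610.2 mm².
t = A/w = 610.2/22.4 = 27.24 mm.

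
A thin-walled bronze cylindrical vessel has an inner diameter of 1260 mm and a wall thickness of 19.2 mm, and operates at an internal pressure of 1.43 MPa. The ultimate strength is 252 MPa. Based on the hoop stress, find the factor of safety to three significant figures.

n = 5.37

σ_h = pD/(2t) = 1.43×1260/(2×19.2) = 46.92 MPa.
n = 252/46.92 = 5.371.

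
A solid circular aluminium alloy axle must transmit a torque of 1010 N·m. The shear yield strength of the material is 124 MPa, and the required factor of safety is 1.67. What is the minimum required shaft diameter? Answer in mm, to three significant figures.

d = 41.1 mm

Allowable shear stress τ_allow = 124/1.67 = 74.25 MPa.
For a solid shaft τ = 16T/(πd³), so d³ = 16T/(π τ_allow) = 16×1010000/(π×74.25) = 69280 mm³.
d = (69280)^(1/3) = 41.07 mm.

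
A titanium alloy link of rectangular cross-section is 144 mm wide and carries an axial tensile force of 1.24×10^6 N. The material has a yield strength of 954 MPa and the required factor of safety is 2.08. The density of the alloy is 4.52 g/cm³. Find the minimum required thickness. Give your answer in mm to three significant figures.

t = 18.8 mm

σ_allow = 954/2.08 = 458.7 MPa.
Required area A = F/σ_allow = 1240000/458.7 = 2704 mm².
t = A/w = 2704/144 = 18.77 mm.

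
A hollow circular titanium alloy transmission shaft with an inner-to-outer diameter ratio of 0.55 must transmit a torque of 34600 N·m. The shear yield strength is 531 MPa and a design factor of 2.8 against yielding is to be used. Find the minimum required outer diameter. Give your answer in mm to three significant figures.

d_o = 101 mm

τ_allow = 531/2.8 = 189.6 MPa.
For a hollow shaft τ = 16T/[πd_o³(1−k⁴)] with k = 0.55, so 1−k⁴ = 0.9085.
d_o³ = 16T/[π τ_allow (1−k⁴)] = 16×3.4600×10^7/(π×189.6×0.9085) = 1.023×10^6 mm³.
d_o = 100.8 mm.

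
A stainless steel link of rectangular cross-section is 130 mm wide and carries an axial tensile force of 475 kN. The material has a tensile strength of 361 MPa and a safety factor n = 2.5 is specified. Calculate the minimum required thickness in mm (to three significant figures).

σ_allow = 361/2.5 = 144.4 MPa.
Required area A = F/σ_allow = 475000/144.4 = 3289 mm².
t = A/w = 3289/130 = 25.30 mm.

t = 25.3 mm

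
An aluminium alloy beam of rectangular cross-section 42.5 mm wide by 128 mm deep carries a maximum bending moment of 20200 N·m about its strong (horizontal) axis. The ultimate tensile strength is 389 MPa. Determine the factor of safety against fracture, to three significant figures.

Section modulus S = bh²/6 = 42.5×128²/6 = 116100 mm³.
σ = M/S = 2.0200×10^7/116100 = 174.1 MPa.
n = 389/174.1 = 2.235.

n = 2.23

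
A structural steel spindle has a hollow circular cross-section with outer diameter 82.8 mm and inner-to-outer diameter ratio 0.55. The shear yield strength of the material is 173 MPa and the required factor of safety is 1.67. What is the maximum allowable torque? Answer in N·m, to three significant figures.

τ_allow = 173/1.67 = 103.6 MPa.
For a hollow shaft T_allow = τ_allow·πd_o³(1−k⁴)/16 with 1−k⁴ = 0.9085, so πd_o³(1−k⁴)/16 = 101300 mm³.
T_allow = 103.6×101300 = 1.049×10^7 N·mm = 10490 N·m.

T_allow = 10500 N·m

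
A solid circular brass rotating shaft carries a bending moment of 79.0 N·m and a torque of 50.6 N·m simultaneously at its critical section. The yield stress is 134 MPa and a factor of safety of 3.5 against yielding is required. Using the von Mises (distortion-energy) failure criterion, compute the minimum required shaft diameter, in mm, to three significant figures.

d = 28.9 mm

σ_allow = σ_y/n = 134/3.5 = 38.29 MPa.
For a solid shaft σ_b = 32M/(πd³) and τ = 16T/(πd³), so the von Mises stress is σ' = (16/πd³)·√(4M²+3T²).
√(4M²+3T²) = √(4×(79000)² + 3×(50600)²) = 180700 N·mm.
d³ = 16×180700/(π×38.29) = 24030 mm³.
d = 28.86 mm.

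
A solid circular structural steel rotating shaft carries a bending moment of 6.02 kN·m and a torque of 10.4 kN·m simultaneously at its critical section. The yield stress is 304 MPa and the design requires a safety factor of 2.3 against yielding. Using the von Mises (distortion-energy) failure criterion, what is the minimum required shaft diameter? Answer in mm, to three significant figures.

d = 94.2 mm

σ_allow = σ_y/n = 304/2.3 = 132.2 MPa.
For a solid shaft σ_b = 32M/(πd³) and τ = 16T/(πd³), so the von Mises stress is σ' = (16/πd³)·√(4M²+3T²).
√(4M²+3T²) = √(4×(6.020×10^6)² + 3×(1.040×10^7)²) = 2.167×10^7 N·mm.
d³ = 16×2.167×10^7/(π×132.2) = 834900 mm³.
d = 94.16 mm.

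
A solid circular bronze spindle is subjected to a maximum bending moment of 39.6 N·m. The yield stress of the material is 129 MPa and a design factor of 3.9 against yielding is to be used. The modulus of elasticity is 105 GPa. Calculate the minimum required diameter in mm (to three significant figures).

d = 23.0 mm

σ_allow = 129/3.9 = 33.08 MPa.
For a solid circular section σ = 32M/(πd³), so d³ = 32M/(π σ_allow) = 32×39600/(π×33.08) = 12190 mm³.
d = 23.02 mm.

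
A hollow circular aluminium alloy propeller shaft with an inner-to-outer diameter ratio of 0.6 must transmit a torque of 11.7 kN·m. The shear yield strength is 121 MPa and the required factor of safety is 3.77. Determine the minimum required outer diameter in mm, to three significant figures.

d_o = 129 mm

τ_allow = 121/3.77 = 32.10 MPa.
For a hollow shaft τ = 16T/[πd_o³(1−k⁴)] with k = 0.6, so 1−k⁴ = 0.8704.
d_o³ = 16T/[π τ_allow (1−k⁴)] = 16×1.1700×10^7/(π×32.10×0.8704) = 2.133×10^6 mm³.
d_o = 128.7 mm.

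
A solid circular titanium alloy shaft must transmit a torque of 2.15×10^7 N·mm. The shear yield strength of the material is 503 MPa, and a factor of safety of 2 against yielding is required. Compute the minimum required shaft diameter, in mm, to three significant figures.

d = 75.8 mm

Allowable shear stress τ_allow = 503/2 = 251.5 MPa.
For a solid shaft τ = 16T/(πd³), so d³ = 16T/(π τ_allow) = 16×2.1500×10^7/(π×251.5) = 435400 mm³.
d = (435400)^(1/3) = 75.79 mm.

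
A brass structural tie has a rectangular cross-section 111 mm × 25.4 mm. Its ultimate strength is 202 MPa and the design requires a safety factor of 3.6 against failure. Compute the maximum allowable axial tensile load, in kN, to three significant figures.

σ_allow = 202/3.6 = 56.11 MPa.
A = 111×25.4 = 2819 mm².
F_allow = σ_allow × A = 56.11×2819 = 158200 N.

F_allow = 158 kN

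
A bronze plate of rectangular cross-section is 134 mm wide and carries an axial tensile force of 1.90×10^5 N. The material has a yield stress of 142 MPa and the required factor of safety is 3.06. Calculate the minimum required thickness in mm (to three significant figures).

t = 30.6 mm

σ_allow = 142/3.06 = 46.41 MPa.
Required area A = F/σ_allow = 190000/46.41 = 4094 mm².
t = A/w = 4094/134 = 30.55 mm.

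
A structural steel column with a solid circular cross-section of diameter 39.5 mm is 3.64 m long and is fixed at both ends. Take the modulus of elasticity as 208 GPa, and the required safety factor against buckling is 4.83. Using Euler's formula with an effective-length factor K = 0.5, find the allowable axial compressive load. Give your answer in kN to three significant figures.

I = πd⁴/64 = π×39.5⁴/64 = 119500 mm⁴.
Effective length L_e = KL = 0.5×3.64 m = 1820 mm.
Euler critical load P_cr = π²EI/L_e² = π²×208000×119500/1820² = 74060 N.
P_allow = P_cr/n = 74060/4.83 = 15330 N.

P_allow = 15.3 kN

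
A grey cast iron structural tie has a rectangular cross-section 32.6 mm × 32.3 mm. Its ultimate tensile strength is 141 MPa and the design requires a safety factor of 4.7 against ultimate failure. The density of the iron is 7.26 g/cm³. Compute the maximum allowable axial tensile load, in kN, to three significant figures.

σ_allow = 141/4.7 = 30.00 MPa.
A = 32.6×32.3 = 1053 mm².
F_allow = σ_allow × A = 30.00×1053 = 31590 N.

F_allow = 31.6 kN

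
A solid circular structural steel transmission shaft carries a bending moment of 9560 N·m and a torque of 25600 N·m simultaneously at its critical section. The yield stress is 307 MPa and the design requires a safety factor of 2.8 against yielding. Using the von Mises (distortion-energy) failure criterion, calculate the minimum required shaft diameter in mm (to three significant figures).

d = 131 mm

σ_allow = σ_y/n = 307/2.8 = 109.6 MPa.
For a solid shaft σ_b = 32M/(πd³) and τ = 16T/(πd³), so the von Mises stress is σ' = (16/πd³)·√(4M²+3T²).
√(4M²+3T²) = √(4×(9.560×10^6)² + 3×(2.560×10^7)²) = 4.829×10^7 N·mm.
d³ = 16×4.829×10^7/(π×109.6) = 2.243×10^6 mm³.
d = 130.9 mm.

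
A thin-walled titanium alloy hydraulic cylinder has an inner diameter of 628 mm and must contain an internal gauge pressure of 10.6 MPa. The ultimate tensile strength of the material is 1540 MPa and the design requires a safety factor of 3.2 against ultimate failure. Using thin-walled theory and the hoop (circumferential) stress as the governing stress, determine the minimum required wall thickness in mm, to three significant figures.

σ_allow = 1540/3.2 = 481.2 MPa.
Hoop stress σ_h = pD/(2t), so t = pD/(2σ_allow) = 10.6×628/(2×481.2) = 6.916 mm.

t = 6.92 mm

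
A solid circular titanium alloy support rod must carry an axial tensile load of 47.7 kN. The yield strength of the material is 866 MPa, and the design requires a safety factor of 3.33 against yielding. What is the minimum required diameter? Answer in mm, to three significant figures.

Allowable stress σ_allow = 866/3.33 = 260.1 MPa.
Required area A = F/σ_allow = 47700/260.1 = 183.4 mm².
A = πd²/4 → d = √(4A/π) = 15.28 mm.

d = 15.3 mm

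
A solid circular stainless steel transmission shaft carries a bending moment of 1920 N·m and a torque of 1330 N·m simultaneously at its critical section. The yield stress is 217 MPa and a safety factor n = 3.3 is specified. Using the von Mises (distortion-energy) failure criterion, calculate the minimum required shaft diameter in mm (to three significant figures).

d = 70.3 mm

σ_allow = σ_y/n = 217/3.3 = 65.76 MPa.
For a solid shaft σ_b = 32M/(πd³) and τ = 16T/(πd³), so the von Mises stress is σ' = (16/πd³)·√(4M²+3T²).
√(4M²+3T²) = √(4×(1.920×10^6)² + 3×(1.330×10^6)²) = 4.478×10^6 N·mm.
d³ = 16×4.478×10^6/(π×65.76) = 346800 mm³.
d = 70.26 mm.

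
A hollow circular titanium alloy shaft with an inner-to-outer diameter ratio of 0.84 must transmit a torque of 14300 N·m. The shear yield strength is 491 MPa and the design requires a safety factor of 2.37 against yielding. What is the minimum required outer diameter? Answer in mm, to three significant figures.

τ_allow = 491/2.37 = 207.2 MPa.
For a hollow shaft τ = 16T/[πd_o³(1−k⁴)] with k = 0.84, so 1−k⁴ = 0.5021.
d_o³ = 16T/[π τ_allow (1−k⁴)] = 16×1.4300×10^7/(π×207.2×0.5021) = 700100 mm³.
d_o = 88.79 mm.

d_o = 88.8 mm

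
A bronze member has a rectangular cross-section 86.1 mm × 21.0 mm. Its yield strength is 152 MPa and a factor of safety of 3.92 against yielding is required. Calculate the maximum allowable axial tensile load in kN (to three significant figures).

F_allow = 70.1 kN

σ_allow = 152/3.92 = 38.78 MPa.
A = 86.1×21.0 = 1808 mm².
F_allow = σ_allow × A = 38.78×1808 = 70110 N.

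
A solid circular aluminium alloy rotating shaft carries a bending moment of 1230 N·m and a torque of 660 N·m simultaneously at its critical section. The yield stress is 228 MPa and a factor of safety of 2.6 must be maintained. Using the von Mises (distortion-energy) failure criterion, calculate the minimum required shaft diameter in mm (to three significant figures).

σ_allow = σ_y/n = 228/2.6 = 87.69 MPa.
For a solid shaft σ_b = 32M/(πd³) and τ = 16T/(πd³), so the von Mises stress is σ' = (16/πd³)·√(4M²+3T²).
√(4M²+3T²) = √(4×(1.230×10^6)² + 3×(660000)²) = 2.713×10^6 N·mm.
d³ = 16×2.713×10^6/(π×87.69) = 157500 mm³.
d = 54.01 mm.

d = 54.0 mm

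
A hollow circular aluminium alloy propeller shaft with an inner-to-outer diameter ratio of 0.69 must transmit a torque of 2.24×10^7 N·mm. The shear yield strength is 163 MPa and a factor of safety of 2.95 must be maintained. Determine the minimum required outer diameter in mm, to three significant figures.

τ_allow = 163/2.95 = 55.25 MPa.
For a hollow shaft τ = 16T/[πd_o³(1−k⁴)] with k = 0.69, so 1−k⁴ = 0.7733.
d_o³ = 16T/[π τ_allow (1−k⁴)] = 16×2.2400×10^7/(π×55.25×0.7733) = 2.670×10^6 mm³.
d_o = 138.7 mm.

d_o = 139 mm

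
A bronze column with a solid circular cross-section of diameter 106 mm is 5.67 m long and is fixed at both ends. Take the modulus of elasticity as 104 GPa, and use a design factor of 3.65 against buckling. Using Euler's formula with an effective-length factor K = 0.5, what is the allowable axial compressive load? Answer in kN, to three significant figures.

P_allow = 217 kN

I = πd⁴/64 = π×106⁴/64 = 6.197×10^6 mm⁴.
Effective length L_e = KL = 0.5×5.67 m = 2835 mm.
Euler critical load P_cr = π²EI/L_e² = π²×104000×6.197×10^6/2835² = 791400 N.
P_allow = P_cr/n = 791400/3.65 = 216800 N.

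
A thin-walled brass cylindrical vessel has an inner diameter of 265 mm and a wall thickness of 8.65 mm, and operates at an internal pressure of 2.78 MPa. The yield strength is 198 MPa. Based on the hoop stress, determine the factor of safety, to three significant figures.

n = 4.65

σ_h = pD/(2t) = 2.78×265/(2×8.65) = 42.58 MPa.
n = 198/42.58 = 4.650.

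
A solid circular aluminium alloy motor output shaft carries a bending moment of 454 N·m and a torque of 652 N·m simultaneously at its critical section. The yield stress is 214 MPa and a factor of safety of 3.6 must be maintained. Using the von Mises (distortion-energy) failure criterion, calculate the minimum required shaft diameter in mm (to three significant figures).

d = 49.9 mm

σ_allow = σ_y/n = 214/3.6 = 59.44 MPa.
For a solid shaft σ_b = 32M/(πd³) and τ = 16T/(πd³), so the von Mises stress is σ' = (16/πd³)·√(4M²+3T²).
√(4M²+3T²) = √(4×(454000)² + 3×(652000)²) = 1.449×10^6 N·mm.
d³ = 16×1.449×10^6/(π×59.44) = 124100 mm³.
d = 49.89 mm.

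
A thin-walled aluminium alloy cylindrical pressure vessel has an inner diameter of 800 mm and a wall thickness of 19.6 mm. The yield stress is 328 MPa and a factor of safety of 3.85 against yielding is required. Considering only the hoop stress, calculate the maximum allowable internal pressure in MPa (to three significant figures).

p_allow = 4.17 MPa

σ_allow = 328/3.85 = 85.19 MPa.
σ_h = pD/(2t) → p_allow = 2σ_allow t/D = 2×85.19×19.6/800 = 4.175 MPa.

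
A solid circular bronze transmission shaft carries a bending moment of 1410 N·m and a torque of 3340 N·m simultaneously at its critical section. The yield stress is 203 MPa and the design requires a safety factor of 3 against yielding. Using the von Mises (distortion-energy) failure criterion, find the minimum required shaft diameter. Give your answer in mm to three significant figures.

σ_allow = σ_y/n = 203/3 = 67.67 MPa.
For a solid shaft σ_b = 32M/(πd³) and τ = 16T/(πd³), so the von Mises stress is σ' = (16/πd³)·√(4M²+3T²).
√(4M²+3T²) = √(4×(1.410×10^6)² + 3×(3.340×10^6)²) = 6.436×10^6 N·mm.
d³ = 16×6.436×10^6/(π×67.67) = 484400 mm³.
d = 78.54 mm.

d = 78.5 mm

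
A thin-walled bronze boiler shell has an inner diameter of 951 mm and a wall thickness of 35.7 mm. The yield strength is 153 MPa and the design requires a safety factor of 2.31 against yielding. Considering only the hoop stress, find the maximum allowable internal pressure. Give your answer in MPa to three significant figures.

σ_allow = 153/2.31 = 66.23 MPa.
σ_h = pD/(2t) → p_allow = 2σ_allow t/D = 2×66.23×35.7/951 = 4.973 MPa.

p_allow = 4.97 MPa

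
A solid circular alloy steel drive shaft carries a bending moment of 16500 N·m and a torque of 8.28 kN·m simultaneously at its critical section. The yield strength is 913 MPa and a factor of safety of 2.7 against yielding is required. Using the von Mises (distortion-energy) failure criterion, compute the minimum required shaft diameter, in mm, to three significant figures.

d = 81.5 mm

σ_allow = σ_y/n = 913/2.7 = 338.1 MPa.
For a solid shaft σ_b = 32M/(πd³) and τ = 16T/(πd³), so the von Mises stress is σ' = (16/πd³)·√(4M²+3T²).
√(4M²+3T²) = √(4×(1.650×10^7)² + 3×(8.280×10^6)²) = 3.598×10^7 N·mm.
d³ = 16×3.598×10^7/(π×338.1) = 541900 mm³.
d = 81.53 mm.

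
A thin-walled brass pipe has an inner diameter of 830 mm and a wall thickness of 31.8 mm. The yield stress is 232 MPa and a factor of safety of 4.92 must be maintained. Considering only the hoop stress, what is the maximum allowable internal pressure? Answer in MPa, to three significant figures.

σ_allow = 232/4.92 = 47.15 MPa.
σ_h = pD/(2t) → p_allow = 2σ_allow t/D = 2×47.15×31.8/830 = 3.613 MPa.

p_allow = 3.61 MPa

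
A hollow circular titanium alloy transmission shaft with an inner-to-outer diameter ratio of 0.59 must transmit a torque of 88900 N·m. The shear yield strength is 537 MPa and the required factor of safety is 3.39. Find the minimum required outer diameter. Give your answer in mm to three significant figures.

τ_allow = 537/3.39 = 158.4 MPa.
For a hollow shaft τ = 16T/[πd_o³(1−k⁴)] with k = 0.59, so 1−k⁴ = 0.8788.
d_o³ = 16T/[π τ_allow (1−k⁴)] = 16×8.8900×10^7/(π×158.4×0.8788) = 3.252×10^6 mm³.
d_o = 148.2 mm.

d_o = 148 mm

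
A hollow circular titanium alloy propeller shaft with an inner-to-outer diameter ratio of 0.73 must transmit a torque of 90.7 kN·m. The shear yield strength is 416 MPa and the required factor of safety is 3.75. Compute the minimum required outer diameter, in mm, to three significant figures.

d_o = 180 mm

τ_allow = 416/3.75 = 110.9 MPa.
For a hollow shaft τ = 16T/[πd_o³(1−k⁴)] with k = 0.73, so 1−k⁴ = 0.7160.
d_o³ = 16T/[π τ_allow (1−k⁴)] = 16×9.0700×10^7/(π×110.9×0.7160) = 5.816×10^6 mm³.
d_o = 179.8 mm.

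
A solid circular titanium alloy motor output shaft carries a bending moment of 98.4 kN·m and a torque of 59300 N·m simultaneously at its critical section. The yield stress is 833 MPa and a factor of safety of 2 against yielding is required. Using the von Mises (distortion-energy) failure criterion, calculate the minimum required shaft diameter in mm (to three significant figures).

d = 139 mm

σ_allow = σ_y/n = 833/2 = 416.5 MPa.
For a solid shaft σ_b = 32M/(πd³) and τ = 16T/(πd³), so the von Mises stress is σ' = (16/πd³)·√(4M²+3T²).
√(4M²+3T²) = √(4×(9.840×10^7)² + 3×(5.930×10^7)²) = 2.220×10^8 N·mm.
d³ = 16×2.220×10^8/(π×416.5) = 2.714×10^6 mm³.
d = 139.5 mm.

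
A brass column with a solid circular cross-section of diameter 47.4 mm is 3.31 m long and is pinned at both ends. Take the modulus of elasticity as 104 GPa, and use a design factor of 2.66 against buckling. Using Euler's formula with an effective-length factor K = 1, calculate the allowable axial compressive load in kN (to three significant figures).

P_allow = 8.73 kN

I = πd⁴/64 = π×47.4⁴/64 = 247800 mm⁴.
Effective length L_e = KL = 1×3.31 m = 3310 mm.
Euler critical load P_cr = π²EI/L_e² = π²×104000×247800/3310² = 23210 N.
P_allow = P_cr/n = 23210/2.66 = 8727 N.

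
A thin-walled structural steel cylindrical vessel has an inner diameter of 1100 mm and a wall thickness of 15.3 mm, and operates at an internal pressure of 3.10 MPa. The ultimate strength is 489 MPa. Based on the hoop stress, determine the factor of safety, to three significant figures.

n = 4.39

σ_h = pD/(2t) = 3.10×1100/(2×15.3) = 111.4 MPa.
n = 489/111.4 = 4.388.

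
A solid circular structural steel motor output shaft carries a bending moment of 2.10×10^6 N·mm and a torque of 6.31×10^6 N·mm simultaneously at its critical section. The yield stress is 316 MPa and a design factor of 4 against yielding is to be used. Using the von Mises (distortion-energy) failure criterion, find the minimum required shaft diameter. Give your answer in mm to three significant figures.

d = 91.1 mm

σ_allow = σ_y/n = 316/4 = 79.00 MPa.
For a solid shaft σ_b = 32M/(πd³) and τ = 16T/(πd³), so the von Mises stress is σ' = (16/πd³)·√(4M²+3T²).
√(4M²+3T²) = √(4×(2.100×10^6)² + 3×(6.310×10^6)²) = 1.171×10^7 N·mm.
d³ = 16×1.171×10^7/(π×79.00) = 754800 mm³.
d = 91.05 mm.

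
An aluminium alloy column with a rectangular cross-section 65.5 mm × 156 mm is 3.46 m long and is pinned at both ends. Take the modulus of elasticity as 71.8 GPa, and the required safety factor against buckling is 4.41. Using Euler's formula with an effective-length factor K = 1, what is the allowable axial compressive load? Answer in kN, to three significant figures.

P_allow = 49.0 kN

Buckling occurs about the weak axis: I_min = h·b³/12 = 156×65.5³/12 = 3.653×10^6 mm⁴ (b = 65.5 mm is the smaller dimension).
Effective length L_e = KL = 1×3.46 m = 3460 mm.
Euler critical load P_cr = π²EI/L_e² = π²×71800×3.653×10^6/3460² = 216200 N.
P_allow = P_cr/n = 216200/4.41 = 49030 N.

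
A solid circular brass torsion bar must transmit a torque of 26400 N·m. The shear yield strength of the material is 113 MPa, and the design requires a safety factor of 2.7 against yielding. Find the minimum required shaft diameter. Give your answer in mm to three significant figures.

Allowable shear stress τ_allow = 113/2.7 = 41.85 MPa.
For a solid shaft τ = 16T/(πd³), so d³ = 16T/(π τ_allow) = 16×2.6400×10^7/(π×41.85) = 3.213×10^6 mm³.
d = (3.213×10^6)^(1/3) = 147.6 mm.

d = 148 mm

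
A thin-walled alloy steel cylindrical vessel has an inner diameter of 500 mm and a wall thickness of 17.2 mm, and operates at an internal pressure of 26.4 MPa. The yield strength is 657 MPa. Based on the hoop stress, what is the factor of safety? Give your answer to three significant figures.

n = 1.71

σ_h = pD/(2t) = 26.4×500/(2×17.2) = 383.7 MPa.
n = 657/383.7 = 1.712.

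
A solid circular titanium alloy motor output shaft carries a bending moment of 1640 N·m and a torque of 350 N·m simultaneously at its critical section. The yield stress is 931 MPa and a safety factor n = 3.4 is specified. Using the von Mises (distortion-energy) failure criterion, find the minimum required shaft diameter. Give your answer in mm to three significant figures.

d = 39.6 mm

σ_allow = σ_y/n = 931/3.4 = 273.8 MPa.
For a solid shaft σ_b = 32M/(πd³) and τ = 16T/(πd³), so the von Mises stress is σ' = (16/πd³)·√(4M²+3T²).
√(4M²+3T²) = √(4×(1.640×10^6)² + 3×(350000)²) = 3.336×10^6 N·mm.
d³ = 16×3.336×10^6/(π×273.8) = 62040 mm³.
d = 39.59 mm.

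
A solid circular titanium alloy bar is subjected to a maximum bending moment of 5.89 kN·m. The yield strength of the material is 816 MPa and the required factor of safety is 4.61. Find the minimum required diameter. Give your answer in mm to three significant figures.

d = 69.7 mm

σ_allow = 816/4.61 = 177.0 MPa.
For a solid circular section σ = 32M/(πd³), so d³ = 32M/(π σ_allow) = 32×5890000/(π×177.0) = 338900 mm³.
d = 69.72 mm.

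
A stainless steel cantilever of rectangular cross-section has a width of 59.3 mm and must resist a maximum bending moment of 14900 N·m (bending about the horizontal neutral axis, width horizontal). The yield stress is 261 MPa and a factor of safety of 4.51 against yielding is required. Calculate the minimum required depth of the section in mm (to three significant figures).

h = 161 mm

σ_allow = 261/4.51 = 57.87 MPa.
For a rectangular section σ = 6M/(bh²), so h² = 6M/(b σ_allow) = 6×1.4900×10^7/(59.3×57.87) = 26050 mm².
h = 161.4 mm.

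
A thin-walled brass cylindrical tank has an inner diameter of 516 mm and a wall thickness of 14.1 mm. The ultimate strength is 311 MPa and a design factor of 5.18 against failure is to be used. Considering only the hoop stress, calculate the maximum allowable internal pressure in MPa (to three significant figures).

σ_allow = 311/5.18 = 60.04 MPa.
σ_h = pD/(2t) → p_allow = 2σ_allow t/D = 2×60.04×14.1/516 = 3.281 MPa.

p_allow = 3.28 MPa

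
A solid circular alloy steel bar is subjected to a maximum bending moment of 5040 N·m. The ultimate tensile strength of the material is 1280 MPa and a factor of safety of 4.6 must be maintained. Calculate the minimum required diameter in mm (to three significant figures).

d = 56.9 mm

σ_allow = 1280/4.6 = 278.3 MPa.
For a solid circular section σ = 32M/(πd³), so d³ = 32M/(π σ_allow) = 32×5040000/(π×278.3) = 184500 mm³.
d = 56.93 mm.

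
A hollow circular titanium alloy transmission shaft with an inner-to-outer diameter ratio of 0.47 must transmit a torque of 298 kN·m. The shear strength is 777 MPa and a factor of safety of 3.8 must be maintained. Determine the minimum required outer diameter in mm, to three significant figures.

d_o = 198 mm

τ_allow = 777/3.8 = 204.5 MPa.
For a hollow shaft τ = 16T/[πd_o³(1−k⁴)] with k = 0.47, so 1−k⁴ = 0.9512.
d_o³ = 16T/[π τ_allow (1−k⁴)] = 16×2.9800×10^8/(π×204.5×0.9512) = 7.803×10^6 mm³.
d_o = 198.3 mm.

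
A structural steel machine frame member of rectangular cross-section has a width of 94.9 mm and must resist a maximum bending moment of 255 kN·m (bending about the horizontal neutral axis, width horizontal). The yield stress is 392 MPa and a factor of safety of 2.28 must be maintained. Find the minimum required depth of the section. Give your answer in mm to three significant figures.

σ_allow = 392/2.28 = 171.9 MPa.
For a rectangular section σ = 6M/(bh²), so h² = 6M/(b σ_allow) = 6×2.5500×10^8/(94.9×171.9) = 93770 mm².
h = 306.2 mm.

h = 306 mm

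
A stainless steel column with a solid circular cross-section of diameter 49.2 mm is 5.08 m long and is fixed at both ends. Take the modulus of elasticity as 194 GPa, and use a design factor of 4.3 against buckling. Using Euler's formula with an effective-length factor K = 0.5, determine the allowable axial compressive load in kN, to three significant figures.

P_allow = 19.9 kN

I = πd⁴/64 = π×49.2⁴/64 = 287600 mm⁴.
Effective length L_e = KL = 0.5×5.08 m = 2540 mm.
Euler critical load P_cr = π²EI/L_e² = π²×194000×287600/2540² = 85360 N.
P_allow = P_cr/n = 85360/4.3 = 19850 N.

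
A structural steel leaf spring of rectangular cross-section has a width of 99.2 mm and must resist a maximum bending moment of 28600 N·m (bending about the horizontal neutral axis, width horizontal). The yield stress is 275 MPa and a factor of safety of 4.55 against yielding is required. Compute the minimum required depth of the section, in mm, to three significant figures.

σ_allow = 275/4.55 = 60.44 MPa.
For a rectangular section σ = 6M/(bh²), so h² = 6M/(b σ_allow) = 6×2.8600×10^7/(99.2×60.44) = 28620 mm².
h = 169.2 mm.

h = 169 mm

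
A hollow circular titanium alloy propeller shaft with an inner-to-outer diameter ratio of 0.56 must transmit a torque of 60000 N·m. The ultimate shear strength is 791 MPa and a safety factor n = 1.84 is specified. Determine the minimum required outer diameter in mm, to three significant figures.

d_o = 92.4 mm

τ_allow = 791/1.84 = 429.9 MPa.
For a hollow shaft τ = 16T/[πd_o³(1−k⁴)] with k = 0.56, so 1−k⁴ = 0.9017.
d_o³ = 16T/[π τ_allow (1−k⁴)] = 16×6.0000×10^7/(π×429.9×0.9017) = 788400 mm³.
d_o = 92.38 mm.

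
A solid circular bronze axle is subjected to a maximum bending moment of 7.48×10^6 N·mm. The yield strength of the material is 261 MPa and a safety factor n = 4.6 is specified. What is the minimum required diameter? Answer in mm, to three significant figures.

σ_allow = 261/4.6 = 56.74 MPa.
For a solid circular section σ = 32M/(πd³), so d³ = 32M/(π σ_allow) = 32×7480000/(π×56.74) = 1.343×10^6 mm³.
d = 110.3 mm.

d = 110 mm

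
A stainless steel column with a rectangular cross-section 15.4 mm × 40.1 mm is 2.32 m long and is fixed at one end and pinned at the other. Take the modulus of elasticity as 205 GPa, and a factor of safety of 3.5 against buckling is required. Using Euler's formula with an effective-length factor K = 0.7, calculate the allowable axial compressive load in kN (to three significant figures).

P_allow = 2.68 kN

Buckling occurs about the weak axis: I_min = h·b³/12 = 40.1×15.4³/12 = 12200 mm⁴ (b = 15.4 mm is the smaller dimension).
Effective length L_e = KL = 0.7×2.32 m = 1624 mm.
Euler critical load P_cr = π²EI/L_e² = π²×205000×12200/1624² = 9363 N.
P_allow = P_cr/n = 9363/3.5 = 2675 N.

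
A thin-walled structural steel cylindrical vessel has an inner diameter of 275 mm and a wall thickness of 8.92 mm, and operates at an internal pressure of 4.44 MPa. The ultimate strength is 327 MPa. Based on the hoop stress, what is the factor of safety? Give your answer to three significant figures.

n = 4.78

σ_h = pD/(2t) = 4.44×275/(2×8.92) = 68.44 MPa.
n = 327/68.44 = 4.778.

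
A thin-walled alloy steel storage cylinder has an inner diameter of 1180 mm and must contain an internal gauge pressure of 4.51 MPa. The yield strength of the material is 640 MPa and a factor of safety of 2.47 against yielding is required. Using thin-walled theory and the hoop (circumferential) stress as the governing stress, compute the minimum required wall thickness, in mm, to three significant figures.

σ_allow = 640/2.47 = 259.1 MPa.
Hoop stress σ_h = pD/(2t), so t = pD/(2σ_allow) = 4.51×1180/(2×259.1) = 10.27 mm.

t = 10.3 mm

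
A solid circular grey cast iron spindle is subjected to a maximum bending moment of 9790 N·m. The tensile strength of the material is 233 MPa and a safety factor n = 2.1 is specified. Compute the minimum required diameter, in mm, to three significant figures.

σ_allow = 233/2.1 = 111.0 MPa.
For a solid circular section σ = 32M/(πd³), so d³ = 32M/(π σ_allow) = 32×9790000/(π×111.0) = 898800 mm³.
d = 96.50 mm.

d = 96.5 mm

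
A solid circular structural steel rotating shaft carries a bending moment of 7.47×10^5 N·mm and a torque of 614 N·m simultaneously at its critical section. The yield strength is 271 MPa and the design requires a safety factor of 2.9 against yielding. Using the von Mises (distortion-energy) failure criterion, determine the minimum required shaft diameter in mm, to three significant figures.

σ_allow = σ_y/n = 271/2.9 = 93.45 MPa.
For a solid shaft σ_b = 32M/(πd³) and τ = 16T/(πd³), so the von Mises stress is σ' = (16/πd³)·√(4M²+3T²).
√(4M²+3T²) = √(4×(747000)² + 3×(614000)²) = 1.834×10^6 N·mm.
d³ = 16×1.834×10^6/(π×93.45) = 99950 mm³.
d = 46.41 mm.

d = 46.4 mm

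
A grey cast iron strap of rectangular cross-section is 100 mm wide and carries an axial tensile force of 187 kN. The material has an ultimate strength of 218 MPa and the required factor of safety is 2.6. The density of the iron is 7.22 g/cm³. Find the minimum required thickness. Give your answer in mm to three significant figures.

σ_allow = 218/2.6 = 83.85 MPa.
Required area A = F/σ_allow = 187000/83.85 = 2230 mm².
t = A/w = 2230/100 = 22.30 mm.

t = 22.3 mm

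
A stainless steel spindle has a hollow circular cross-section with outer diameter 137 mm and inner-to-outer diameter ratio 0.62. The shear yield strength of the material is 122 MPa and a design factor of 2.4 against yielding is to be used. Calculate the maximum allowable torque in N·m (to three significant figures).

T_allow = 21900 N·m

τ_allow = 122/2.4 = 50.83 MPa.
For a hollow shaft T_allow = τ_allow·πd_o³(1−k⁴)/16 with 1−k⁴ = 0.8522, so πd_o³(1−k⁴)/16 = 430300 mm³.
T_allow = 50.83×430300 = 2.187×10^7 N·mm = 21870 N·m.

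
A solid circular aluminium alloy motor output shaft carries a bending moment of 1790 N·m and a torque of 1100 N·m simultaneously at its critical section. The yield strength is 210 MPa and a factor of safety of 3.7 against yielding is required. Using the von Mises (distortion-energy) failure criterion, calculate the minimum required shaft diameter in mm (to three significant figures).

σ_allow = σ_y/n = 210/3.7 = 56.76 MPa.
For a solid shaft σ_b = 32M/(πd³) and τ = 16T/(πd³), so the von Mises stress is σ' = (16/πd³)·√(4M²+3T²).
√(4M²+3T²) = √(4×(1.790×10^6)² + 3×(1.100×10^6)²) = 4.055×10^6 N·mm.
d³ = 16×4.055×10^6/(π×56.76) = 363900 mm³.
d = 71.39 mm.

d = 71.4 mm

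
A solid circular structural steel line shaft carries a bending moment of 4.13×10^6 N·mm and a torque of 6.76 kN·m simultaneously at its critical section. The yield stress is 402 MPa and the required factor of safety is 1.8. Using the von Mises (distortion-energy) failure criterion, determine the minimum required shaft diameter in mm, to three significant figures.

d = 68.9 mm

σ_allow = σ_y/n = 402/1.8 = 223.3 MPa.
For a solid shaft σ_b = 32M/(πd³) and τ = 16T/(πd³), so the von Mises stress is σ' = (16/πd³)·√(4M²+3T²).
√(4M²+3T²) = √(4×(4.130×10^6)² + 3×(6.760×10^6)²) = 1.433×10^7 N·mm.
d³ = 16×1.433×10^7/(π×223.3) = 326800 mm³.
d = 68.88 mm.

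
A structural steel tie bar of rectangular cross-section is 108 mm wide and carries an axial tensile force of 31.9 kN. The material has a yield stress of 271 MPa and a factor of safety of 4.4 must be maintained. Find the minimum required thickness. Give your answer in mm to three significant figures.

σ_allow = 271/4.4 = 61.59 MPa.
Required area A = F/σ_allow = 31900/61.59 = 517.9 mm².
t = A/w = 517.9/108 = 4.796 mm.

t = 4.80 mm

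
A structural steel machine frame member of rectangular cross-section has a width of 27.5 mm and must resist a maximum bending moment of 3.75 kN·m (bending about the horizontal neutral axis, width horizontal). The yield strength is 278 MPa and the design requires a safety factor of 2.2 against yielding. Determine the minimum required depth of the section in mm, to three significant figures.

σ_allow = 278/2.2 = 126.4 MPa.
For a rectangular section σ = 6M/(bh²), so h² = 6M/(b σ_allow) = 6×3750000/(27.5×126.4) = 6475 mm².
h = 80.47 mm.

h = 80.5 mm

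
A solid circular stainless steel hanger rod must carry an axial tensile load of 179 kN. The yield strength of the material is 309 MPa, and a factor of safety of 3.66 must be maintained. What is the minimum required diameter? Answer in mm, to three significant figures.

Allowable stress σ_allow = 309/3.66 = 84.43 MPa.
Required area A = F/σ_allow = 179000/84.43 = 2120 mm².
A = πd²/4 → d = √(4A/π) = 51.96 mm.

d = 52.0 mm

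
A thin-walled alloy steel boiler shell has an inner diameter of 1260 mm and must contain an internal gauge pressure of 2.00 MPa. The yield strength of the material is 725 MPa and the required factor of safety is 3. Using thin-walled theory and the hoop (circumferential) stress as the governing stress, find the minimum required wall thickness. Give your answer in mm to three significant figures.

t = 5.21 mm

σ_allow = 725/3 = 241.7 MPa.
Hoop stress σ_h = pD/(2t), so t = pD/(2σ_allow) = 2.00×1260/(2×241.7) = 5.214 mm.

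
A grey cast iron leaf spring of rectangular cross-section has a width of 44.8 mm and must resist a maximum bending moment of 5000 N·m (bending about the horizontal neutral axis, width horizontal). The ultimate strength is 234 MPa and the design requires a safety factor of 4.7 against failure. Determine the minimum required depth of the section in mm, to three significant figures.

h = 116 mm

σ_allow = 234/4.7 = 49.79 MPa.
For a rectangular section σ = 6M/(bh²), so h² = 6M/(b σ_allow) = 6×5000000/(44.8×49.79) = 13450 mm².
h = 116.0 mm.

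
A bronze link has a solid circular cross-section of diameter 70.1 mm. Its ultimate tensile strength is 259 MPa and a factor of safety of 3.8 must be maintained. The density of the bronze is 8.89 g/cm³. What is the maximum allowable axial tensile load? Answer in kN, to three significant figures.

F_allow = 263 kN

σ_allow = 259/3.8 = 68.16 MPa.
A = πd²/4 = π×70.1²/4 = 3859 mm².
F_allow = σ_allow × A = 68.16×3859 = 263100 N.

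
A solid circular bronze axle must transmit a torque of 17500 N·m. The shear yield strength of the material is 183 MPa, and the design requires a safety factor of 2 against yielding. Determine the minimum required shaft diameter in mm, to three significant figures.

Allowable shear stress τ_allow = 183/2 = 91.50 MPa.
For a solid shaft τ = 16T/(πd³), so d³ = 16T/(π τ_allow) = 16×1.7500×10^7/(π×91.50) = 974100 mm³.
d = (974100)^(1/3) = 99.13 mm.

d = 99.1 mm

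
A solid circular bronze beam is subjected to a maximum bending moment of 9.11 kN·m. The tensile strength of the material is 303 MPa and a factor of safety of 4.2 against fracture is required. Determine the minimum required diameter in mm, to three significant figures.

d = 109 mm

σ_allow = 303/4.2 = 72.14 MPa.
For a solid circular section σ = 32M/(πd³), so d³ = 32M/(π σ_allow) = 32×9110000/(π×72.14) = 1.286×10^6 mm³.
d = 108.8 mm.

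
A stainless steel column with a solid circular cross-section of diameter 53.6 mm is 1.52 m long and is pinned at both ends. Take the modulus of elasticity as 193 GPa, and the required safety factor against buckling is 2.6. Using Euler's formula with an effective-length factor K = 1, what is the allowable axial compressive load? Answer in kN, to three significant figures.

P_allow = 128 kN

I = πd⁴/64 = π×53.6⁴/64 = 405200 mm⁴.
Effective length L_e = KL = 1×1.52 m = 1520 mm.
Euler critical load P_cr = π²EI/L_e² = π²×193000×405200/1520² = 334000 N.
P_allow = P_cr/n = 334000/2.6 = 128500 N.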